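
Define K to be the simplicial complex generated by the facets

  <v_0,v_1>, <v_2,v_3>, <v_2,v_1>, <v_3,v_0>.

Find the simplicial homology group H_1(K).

H_1 ≅ Z.

We work with the vertex ordering v_0 < v_1 < v_2 < v_3. The simplices of K, each written with vertices in increasing order, are:

  0-simplices (4): [v_0], [v_1], [v_2], [v_3]
  1-simplices (4): [v_0,v_1], [v_0,v_3], [v_1,v_2], [v_2,v_3]

so the chain groups are C_0 ≅ Z^4, C_1 ≅ Z^4.

Boundary ∂_1: C_1 → C_0 is given by ∂[p,q] = [q] − [p]. For instance
  ∂[v_0,v_1] = [v_1] − [v_0].
The 4×4 boundary matrix has rank 3 and Smith normal form diag(1,1,1).

Now H_k = ker ∂_k / im ∂_{k+1}, so:

  H_1: rank ker ∂_1 − rank ∂_2 = (4 − 3) − 0 = 1, and there is no ∂_2, so H_1 = Z.

(K is a triangulation of the circle S^1.)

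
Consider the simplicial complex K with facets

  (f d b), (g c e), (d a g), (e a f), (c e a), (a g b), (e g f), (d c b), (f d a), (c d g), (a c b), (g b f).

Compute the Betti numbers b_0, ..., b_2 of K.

Take the total order a < b < c < d < e < f < g on the vertex set. Then K (dimension 2) consists of the simplices:

  0-simplices (7): a, b, c, d, e, f, g
  1-simplices (18): ab, ac, ad, ae, af, ag, bc, bd, bf, bg, cd, ce, cg, df, dg, ef, eg, fg
  2-simplices (12): abc, abg, ace, adf, adg, aef, bcd, bdf, bfg, cdg, ceg, efg

Hence C_0 ≅ Z^7, C_1 ≅ Z^18, C_2 ≅ Z^12.

Boundary ∂_1: C_1 → C_0 sends each edge [p,q] (with p < q) to q − p. For instance
  ∂eg = g − e.
The resulting 7×18 matrix has rank 6, and its Smith normal form has invariant factors (1,1,1,1,1,1).

The boundary map ∂_2: C_2 → C_1 sends each 2-simplex [p,q,r] to [q,r] − [p,r] + [p,q]. For instance
  ∂bfg = fg − bg + bf,
  ∂bdf = df − bf + bd.
The resulting 18×12 matrix has rank 12, and its Smith normal form has invariant factors (1,1,1,1,1,1,1,1,1,1,1,2).

From H_k ≅ ker(∂_k) / im(∂_{k+1}) we obtain:

  H_0: rank C_0 − rank ∂_1 = 7 − 6 = 1, and the invariant factors of ∂_1 are all 1, so H_0 ≅ Z.
  H_1: rank ker ∂_1 − rank ∂_2 = (18 − 6) − 12 = 0, and ∂_2 has invariant factor 2 > 1, so H_1 ≅ Z_2.
  H_2: rank ker ∂_2 − rank ∂_3 = (12 − 12) − 0 = 0, and there is no ∂_3, so H_2 ≅ 0.

Hence the Betti numbers are b_0 = 1, b_1 = 0, b_2 = 0.

b_0 = 1, b_1 = 0, b_2 = 0.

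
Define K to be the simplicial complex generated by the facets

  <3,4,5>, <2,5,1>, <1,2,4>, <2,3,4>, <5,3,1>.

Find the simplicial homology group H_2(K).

Fix the vertex order 1 < 2 < 3 < 4 < 5 and write every simplex with vertices in increasing order. Then dim K = 2 and the simplices of K are:

  0-simplices (5): [1], [2], [3], [4], [5]
  1-simplices (10): [1,2], [1,3], [1,4], [1,5], [2,3], [2,4], [2,5], [3,4], [3,5], [4,5]
  2-simplices (5): [1,2,4], [1,2,5], [1,3,5], [2,3,4], [3,4,5]

Hence C_0 ≅ Z^5, C_1 ≅ Z^10, C_2 ≅ Z^5.

The boundary map ∂_1: C_1 → C_0 maps an edge to its endpoints' difference, ∂[p,q] = q − p. For instance
  ∂[4,5] = [5] − [4].
This gives a 5×10 integer matrix of rank 4; reducing to Smith normal form yields diagonal entries (1,1,1,1).

The boundary map ∂_2: C_2 → C_1 sends each 2-simplex [p,q,r] to [q,r] − [p,r] + [p,q]. For instance
  ∂[1,2,4] = [2,4] − [1,4] + [1,2],
  ∂[1,3,5] = [3,5] − [1,5] + [1,3].
The resulting 10×5 matrix has rank 5, and its Smith normal form has invariant factors (1,1,1,1,1).

From H_k ≅ ker(∂_k) / im(∂_{k+1}) we obtain:

  H_2: rank ker ∂_2 − rank ∂_3 = (5 − 5) − 0 = 0, and there is no ∂_3, so H_2 ≅ 0.

H_2 = 0.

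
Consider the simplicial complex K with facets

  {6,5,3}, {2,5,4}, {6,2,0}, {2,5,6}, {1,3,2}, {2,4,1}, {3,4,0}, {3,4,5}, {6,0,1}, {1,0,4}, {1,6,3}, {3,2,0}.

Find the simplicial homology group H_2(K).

Take the total order 0 < 1 < 2 < 3 < 4 < 5 < 6 on the vertex set. Then K (dimension 2) consists of the simplices:

  0-simplices (7): [0], [1], [2], [3], [4], [5], [6]
  1-simplices (18): [0,1], [0,2], [0,3], [0,4], [0,6], [1,2], [1,3], [1,4], [1,6], [2,3], [2,4], [2,5], [2,6], [3,4], [3,5], [3,6], [4,5], [5,6]
  2-simplices (12): [0,1,4], [0,1,6], [0,2,3], [0,2,6], [0,3,4], [1,2,3], [1,2,4], [1,3,6], [2,4,5], [2,5,6], [3,4,5], [3,5,6]

Hence C_0 ≅ Z^7, C_1 ≅ Z^18, C_2 ≅ Z^12.

Boundary ∂_1: C_1 → C_0 is given by ∂[p,q] = [q] − [p]. For instance
  ∂[0,2] = [2] − [0].
This gives a 7×18 integer matrix of rank 6; reducing to Smith normal form yields diagonal entries (1,1,1,1,1,1).

The boundary map ∂_2: C_2 → C_1 sends each 2-simplex [p,q,r] to [q,r] − [p,r] + [p,q]. For instance
  ∂[0,1,4] = [1,4] − [0,4] + [0,1],
  ∂[0,1,6] = [1,6] − [0,6] + [0,1].
This gives a 18×12 integer matrix of rank 12; reducing to Smith normal form yields diagonal entries (1,1,1,1,1,1,1,1,1,1,1,2).

Computing H_k = (kernel of ∂_k) / (image of ∂_{k+1}):

  H_2: rank ker ∂_2 − rank ∂_3 = (12 − 12) − 0 = 0, and there is no ∂_3, so H_2 = 0.

(K is a triangulation of the real projective plane RP^2.)

H_2 = 0.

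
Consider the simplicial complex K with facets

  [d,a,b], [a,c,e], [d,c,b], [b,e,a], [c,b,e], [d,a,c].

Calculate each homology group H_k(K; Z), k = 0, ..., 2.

H_0 ≅ Z,  H_1 = 0,  H_2 ≅ Z.

Take the total order a < b < c < d < e on the vertex set. Then K (dimension 2) consists of the simplices:

  0-simplices (5): a, b, c, d, e
  1-simplices (9): ab, ac, ad, ae, bc, bd, be, cd, ce
  2-simplices (6): abd, abe, acd, ace, bcd, bce

so the chain groups are C_0 ≅ Z^5, C_1 ≅ Z^9, C_2 ≅ Z^6.

Boundary ∂_1: C_1 → C_0 sends each edge [p,q] (with p < q) to q − p.
The resulting 5×9 matrix has rank 4, and its Smith normal form has invariant factors (1,1,1,1).

Boundary ∂_2: C_2 → C_1 acts by ∂[p,q,r] = [q,r] − [p,r] + [p,q]. For instance
  ∂abd = bd − ad + ab,
  ∂abe = be − ae + ab.
The resulting 9×6 matrix has rank 5, and its Smith normal form has invariant factors (1,1,1,1,1).

Computing H_k = (kernel of ∂_k) / (image of ∂_{k+1}):

  H_0: rank C_0 − rank ∂_1 = 5 − 4 = 1, and the invariant factors of ∂_1 are all 1, so H_0 ≅ Z.
  H_1: rank ker ∂_1 − rank ∂_2 = (9 − 4) − 5 = 0, and the invariant factors of ∂_2 are all 1, so H_1 ≅ 0.
  H_2: rank ker ∂_2 − rank ∂_3 = (6 − 5) − 0 = 1, and there is no ∂_3, so H_2 ≅ Z.

As a check, the Euler characteristic is 5 − 9 + 6 = 2, which agrees with 1 − 0 + 1 = 2.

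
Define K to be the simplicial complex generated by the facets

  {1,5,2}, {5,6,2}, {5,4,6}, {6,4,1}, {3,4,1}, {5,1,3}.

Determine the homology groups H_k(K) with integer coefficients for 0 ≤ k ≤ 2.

Order the vertices as 1 < 2 < 3 < 4 < 5 < 6. Listing each simplex with vertices in this order, K has dimension 2 with simplices:

  0-simplices (6): [1], [2], [3], [4], [5], [6]
  1-simplices (12): [1,2], [1,3], [1,4], [1,5], [1,6], [2,5], [2,6], [3,4], [3,5], [4,5], [4,6], [5,6]
  2-simplices (6): [1,2,5], [1,3,4], [1,3,5], [1,4,6], [2,5,6], [4,5,6]

Hence C_0 ≅ Z^6, C_1 ≅ Z^12, C_2 ≅ Z^6.

∂_1: C_1 → C_0 is given by ∂[p,q] = [q] − [p].
The 6×12 boundary matrix has rank 5 and Smith normal form diag(1,1,1,1,1).

The boundary map ∂_2: C_2 → C_1 maps a triangle to the signed sum of its edges. For instance
  ∂[4,5,6] = [5,6] − [4,6] + [4,5],
  ∂[1,4,6] = [4,6] − [1,6] + [1,4].
The 12×6 boundary matrix has rank 6 and Smith normal form diag(1,1,1,1,1,1).

Reading off H_k = ker ∂_k / im ∂_{k+1}:

  H_0: rank C_0 − rank ∂_1 = 6 − 5 = 1, and the invariant factors of ∂_1 are all 1, so H_0 = Z.
  H_1: rank ker ∂_1 − rank ∂_2 = (12 − 5) − 6 = 1, and the invariant factors of ∂_2 are all 1, so H_1 = Z.
  H_2: rank ker ∂_2 − rank ∂_3 = (6 − 6) − 0 = 0, and there is no ∂_3, so H_2 = 0.

As a check, the Euler characteristic is 6 − 12 + 6 = 0, which agrees with 1 − 1 + 0 = 0.
(K is a triangulation of the cylinder S^1 x I.)

H_0 = Z,  H_1 = Z,  H_2 = 0.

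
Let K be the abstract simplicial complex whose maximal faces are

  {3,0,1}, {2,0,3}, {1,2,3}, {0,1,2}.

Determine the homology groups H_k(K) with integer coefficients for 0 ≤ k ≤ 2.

H_0 ≅ Z,  H_1 = 0,  H_2 ≅ Z.

K has 4 vertices, 6 edges, 4 triangles.
rank ∂_0 = 0, rank ∂_1 = 3 ⇒ b_0 = 4 − 0 − 3 = 1; all invariant factors of ∂_1 are 1 so no torsion. So H_0 = Z.
rank ∂_1 = 3, rank ∂_2 = 3 ⇒ b_1 = 6 − 3 − 3 = 0; all invariant factors of ∂_2 are 1 so no torsion. So H_1 = 0.
rank ∂_2 = 3, rank ∂_3 = 0 ⇒ b_2 = 4 − 3 − 0 = 1. So H_2 = Z.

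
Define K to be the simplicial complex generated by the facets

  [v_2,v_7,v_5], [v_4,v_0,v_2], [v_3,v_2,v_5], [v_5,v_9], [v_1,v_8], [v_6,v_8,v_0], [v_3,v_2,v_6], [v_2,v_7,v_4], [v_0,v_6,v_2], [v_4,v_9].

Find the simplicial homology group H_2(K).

Order the vertices as v_0 < v_1 < v_2 < v_3 < v_4 < v_5 < v_6 < v_7 < v_8 < v_9. Listing each simplex with vertices in this order, K has dimension 2 with simplices:

  0-simplices (10): [v_0], [v_1], [v_2], [v_3], [v_4], [v_5], [v_6], [v_7], [v_8], [v_9]
  1-simplices (17): (17 of them)
  2-simplices (7): [v_0,v_2,v_4], [v_0,v_2,v_6], [v_0,v_6,v_8], [v_2,v_3,v_5], [v_2,v_3,v_6], [v_2,v_4,v_7], [v_2,v_5,v_7]

so the chain groups are C_0 ≅ Z^10, C_1 ≅ Z^17, C_2 ≅ Z^7.

∂_1: C_1 → C_0 maps an edge to its endpoints' difference, ∂[p,q] = q − p. For instance
  ∂[v_0,v_4] = [v_4] − [v_0].
The resulting 10×17 matrix has rank 9, and its Smith normal form has invariant factors (1,1,1,1,1,1,1,1,1).

Boundary ∂_2: C_2 → C_1 maps a triangle to the signed sum of its edges. For instance
  ∂[v_2,v_5,v_7] = [v_5,v_7] − [v_2,v_7] + [v_2,v_5],
  ∂[v_0,v_6,v_8] = [v_6,v_8] − [v_0,v_8] + [v_0,v_6].
The resulting 17×7 matrix has rank 7, and its Smith normal form has invariant factors (1,1,1,1,1,1,1).

Reading off H_k = ker ∂_k / im ∂_{k+1}:

  H_2: rank ker ∂_2 − rank ∂_3 = (7 − 7) − 0 = 0, and there is no ∂_3, so H_2 = 0.

H_2 ≅ 0.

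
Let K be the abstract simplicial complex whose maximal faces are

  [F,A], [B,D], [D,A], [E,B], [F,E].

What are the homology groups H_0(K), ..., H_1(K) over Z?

H_0 ≅ Z,  H_1 ≅ Z.

Fix the vertex order A < B < D < E < F and write every simplex with vertices in increasing order. Then dim K = 1 and the simplices of K are:

  0-simplices (5): A, B, D, E, F
  1-simplices (5): AD, AF, BD, BE, EF

so the chain groups are C_0 ≅ Z^5, C_1 ≅ Z^5.

∂_1: C_1 → C_0 maps an edge to its endpoints' difference, ∂[p,q] = q − p.
The 5×5 boundary matrix has rank 4 and Smith normal form diag(1,1,1,1).

Now H_k = ker ∂_k / im ∂_{k+1}, so:

  H_0: rank C_0 − rank ∂_1 = 5 − 4 = 1, and the invariant factors of ∂_1 are all 1, so H_0 ≅ Z.
  H_1: rank ker ∂_1 − rank ∂_2 = (5 − 4) − 0 = 1, and there is no ∂_2, so H_1 ≅ Z.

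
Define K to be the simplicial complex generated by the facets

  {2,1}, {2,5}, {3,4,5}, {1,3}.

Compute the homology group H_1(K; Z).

H_1 = Z.

Order the vertices as 1 < 2 < 3 < 4 < 5. Listing each simplex with vertices in this order, K has dimension 2 with simplices:

  0-simplices (5): [1], [2], [3], [4], [5]
  1-simplices (6): [1,2], [1,3], [2,5], [3,4], [3,5], [4,5]
  2-simplices (1): [3,4,5]

giving chain groups C_0 ≅ Z^5, C_1 ≅ Z^6, C_2 ≅ Z^1.

∂_1: C_1 → C_0 maps an edge to its endpoints' difference, ∂[p,q] = q − p. For instance
  ∂[1,2] = [2] − [1].
The 5×6 boundary matrix has rank 4 and Smith normal form diag(1,1,1,1).

∂_2: C_2 → C_1 acts by ∂[p,q,r] = [q,r] − [p,r] + [p,q]. For instance
  ∂[3,4,5] = [4,5] − [3,5] + [3,4].
The 6×1 boundary matrix has rank 1 and Smith normal form diag(1).

Computing H_k = (kernel of ∂_k) / (image of ∂_{k+1}):

  H_1: rank ker ∂_1 − rank ∂_2 = (6 − 4) − 1 = 1, and the invariant factors of ∂_2 are all 1, so H_1 = Z.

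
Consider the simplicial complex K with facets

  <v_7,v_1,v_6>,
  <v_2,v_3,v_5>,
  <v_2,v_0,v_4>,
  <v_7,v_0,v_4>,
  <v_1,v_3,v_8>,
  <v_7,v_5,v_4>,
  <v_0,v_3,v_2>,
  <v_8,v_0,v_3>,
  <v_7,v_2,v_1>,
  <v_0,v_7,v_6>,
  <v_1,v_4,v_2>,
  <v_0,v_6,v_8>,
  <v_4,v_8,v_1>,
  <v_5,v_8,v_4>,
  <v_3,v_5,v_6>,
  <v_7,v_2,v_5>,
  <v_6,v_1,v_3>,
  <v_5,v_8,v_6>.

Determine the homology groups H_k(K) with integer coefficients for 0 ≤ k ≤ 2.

We work with the vertex ordering v_0 < v_1 < v_2 < v_3 < v_4 < v_5 < v_6 < v_7 < v_8. The simplices of K, each written with vertices in increasing order, are:

  0-simplices (9): [v_0], [v_1], [v_2], [v_3], [v_4], [v_5], [v_6], [v_7], [v_8]
  1-simplices (27): (27 of them)
  2-simplices (18): (18 of them)

Hence C_0 ≅ Z^9, C_1 ≅ Z^27, C_2 ≅ Z^18.

Boundary ∂_1: C_1 → C_0 maps an edge to its endpoints' difference, ∂[p,q] = q − p. For instance
  ∂[v_4,v_8] = [v_8] − [v_4].
The 9×27 boundary matrix has rank 8 and Smith normal form diag(1,1,1,1,1,1,1,1).

The boundary map ∂_2: C_2 → C_1 maps a triangle to the signed sum of its edges. For instance
  ∂[v_1,v_2,v_7] = [v_2,v_7] − [v_1,v_7] + [v_1,v_2],
  ∂[v_0,v_3,v_8] = [v_3,v_8] − [v_0,v_8] + [v_0,v_3].
As a 27×18 matrix over Z this has rank 18, with invariant factors (1,1,1,1,1,1,1,1,1,1,1,1,1,1,1,1,1,2).

Reading off H_k = ker ∂_k / im ∂_{k+1}:

  H_0: rank C_0 − rank ∂_1 = 9 − 8 = 1, and the invariant factors of ∂_1 are all 1, so H_0 ≅ Z.
  H_1: rank ker ∂_1 − rank ∂_2 = (27 − 8) − 18 = 1, and ∂_2 has invariant factor 2 > 1, so H_1 ≅ Z ⊕ Z/2.
  H_2: rank ker ∂_2 − rank ∂_3 = (18 − 18) − 0 = 0, and there is no ∂_3, so H_2 ≅ 0.

As a check, the Euler characteristic is 9 − 27 + 18 = 0, which agrees with 1 − 1 + 0 = 0.
(K is a triangulation of the Klein bottle.)

H_0 ≅ Z,  H_1 ≅ Z ⊕ Z/2,  H_2 = 0.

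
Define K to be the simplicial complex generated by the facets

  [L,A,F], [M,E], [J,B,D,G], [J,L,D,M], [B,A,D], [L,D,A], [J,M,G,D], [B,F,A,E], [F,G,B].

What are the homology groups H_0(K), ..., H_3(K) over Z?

K has 9 vertices, 23 edges, 18 triangles, 4 3-simplices.
rank ∂_0 = 0, rank ∂_1 = 8 ⇒ b_0 = 9 − 0 − 8 = 1; all invariant factors of ∂_1 are 1 so no torsion. So H_0 = Z.
rank ∂_1 = 8, rank ∂_2 = 14 ⇒ b_1 = 23 − 8 − 14 = 1; all invariant factors of ∂_2 are 1 so no torsion. So H_1 = Z.
rank ∂_2 = 14, rank ∂_3 = 4 ⇒ b_2 = 18 − 14 − 4 = 0; all invariant factors of ∂_3 are 1 so no torsion. So H_2 = 0.
rank ∂_3 = 4, rank ∂_4 = 0 ⇒ b_3 = 4 − 4 − 0 = 0. So H_3 = 0.

H_0 ≅ Z,  H_1 ≅ Z,  H_2 = 0,  H_3 = 0.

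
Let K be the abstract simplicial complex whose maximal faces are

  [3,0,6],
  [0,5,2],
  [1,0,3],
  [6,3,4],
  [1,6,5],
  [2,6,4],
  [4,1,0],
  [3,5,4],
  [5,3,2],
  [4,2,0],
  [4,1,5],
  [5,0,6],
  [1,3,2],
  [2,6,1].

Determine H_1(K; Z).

H_1 = Z^2.

K has 7 vertices, 21 edges, 14 triangles.
rank ∂_1 = 6, rank ∂_2 = 13 ⇒ b_1 = 21 − 6 − 13 = 2; all invariant factors of ∂_2 are 1 so no torsion. So H_1 = Z^2.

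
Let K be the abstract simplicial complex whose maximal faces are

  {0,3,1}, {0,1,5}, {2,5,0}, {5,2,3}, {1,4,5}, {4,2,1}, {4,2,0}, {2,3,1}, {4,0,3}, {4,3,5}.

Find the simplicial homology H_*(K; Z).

H_0 = Z,  H_1 = Z/2Z,  H_2 = 0.

Take the total order 0 < 1 < 2 < 3 < 4 < 5 on the vertex set. Then K (dimension 2) consists of the simplices:

  0-simplices (6): [0], [1], [2], [3], [4], [5]
  1-simplices (15): [0,1], [0,2], [0,3], [0,4], [0,5], [1,2], [1,3], [1,4], [1,5], [2,3], [2,4], [2,5], [3,4], [3,5], [4,5]
  2-simplices (10): [0,1,3], [0,1,5], [0,2,4], [0,2,5], [0,3,4], [1,2,3], [1,2,4], [1,4,5], [2,3,5], [3,4,5]

so the chain groups are C_0 ≅ Z^6, C_1 ≅ Z^15, C_2 ≅ Z^10.

∂_1: C_1 → C_0 maps an edge to its endpoints' difference, ∂[p,q] = q − p. For instance
  ∂[3,4] = [4] − [3].
The 6×15 boundary matrix has rank 5 and Smith normal form diag(1,1,1,1,1).

The boundary map ∂_2: C_2 → C_1 maps a triangle to the signed sum of its edges. For instance
  ∂[0,2,5] = [2,5] − [0,5] + [0,2],
  ∂[3,4,5] = [4,5] − [3,5] + [3,4].
This gives a 15×10 integer matrix of rank 10; reducing to Smith normal form yields diagonal entries (1,1,1,1,1,1,1,1,1,2).

Computing H_k = (kernel of ∂_k) / (image of ∂_{k+1}):

  H_0: rank C_0 − rank ∂_1 = 6 − 5 = 1, and the invariant factors of ∂_1 are all 1, so H_0 ≅ Z.
  H_1: rank ker ∂_1 − rank ∂_2 = (15 − 5) − 10 = 0, and ∂_2 has invariant factor 2 > 1, so H_1 ≅ Z/2Z.
  H_2: rank ker ∂_2 − rank ∂_3 = (10 − 10) − 0 = 0, and there is no ∂_3, so H_2 ≅ 0.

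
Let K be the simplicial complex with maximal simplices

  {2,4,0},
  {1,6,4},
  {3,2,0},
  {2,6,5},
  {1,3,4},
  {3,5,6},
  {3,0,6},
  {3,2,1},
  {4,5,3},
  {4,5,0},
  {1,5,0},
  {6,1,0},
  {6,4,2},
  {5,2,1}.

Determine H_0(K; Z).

Order the vertices as 0 < 1 < 2 < 3 < 4 < 5 < 6. Listing each simplex with vertices in this order, K has dimension 2 with simplices:

  0-simplices (7): [0], [1], [2], [3], [4], [5], [6]
  1-simplices (21): [0,1], [0,2], [0,3], [0,4], [0,5], [0,6], [1,2], [1,3], [1,4], [1,5], [1,6], [2,3], [2,4], [2,5], [2,6], [3,4], [3,5], [3,6], [4,5], [4,6], [5,6]
  2-simplices (14): [0,1,5], [0,1,6], [0,2,3], [0,2,4], [0,3,6], [0,4,5], [1,2,3], [1,2,5], [1,3,4], [1,4,6], [2,4,6], [2,5,6], [3,4,5], [3,5,6]

so the chain groups are C_0 ≅ Z^7, C_1 ≅ Z^21, C_2 ≅ Z^14.

∂_1: C_1 → C_0 maps an edge to its endpoints' difference, ∂[p,q] = q − p. For instance
  ∂[1,6] = [6] − [1].
As a 7×21 matrix over Z this has rank 6, with invariant factors (1,1,1,1,1,1).

Boundary ∂_2: C_2 → C_1 acts by ∂[p,q,r] = [q,r] − [p,r] + [p,q]. For instance
  ∂[0,4,5] = [4,5] − [0,5] + [0,4],
  ∂[3,5,6] = [5,6] − [3,6] + [3,5].
As a 21×14 matrix over Z this has rank 13, with invariant factors (1,1,1,1,1,1,1,1,1,1,1,1,1).

Computing H_k = (kernel of ∂_k) / (image of ∂_{k+1}):

  H_0: rank C_0 − rank ∂_1 = 7 − 6 = 1, and the invariant factors of ∂_1 are all 1, so H_0 ≅ Z.

H_0 ≅ Z.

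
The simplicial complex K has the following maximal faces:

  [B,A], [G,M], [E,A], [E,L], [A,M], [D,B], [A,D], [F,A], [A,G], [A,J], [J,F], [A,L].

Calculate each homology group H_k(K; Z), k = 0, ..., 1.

We work with the vertex ordering A < B < D < E < F < G < J < L < M. The simplices of K, each written with vertices in increasing order, are:

  0-simplices (9): A, B, D, E, F, G, J, L, M
  1-simplices (12): AB, AD, AE, AF, AG, AJ, AL, AM, BD, EL, FJ, GM

Hence C_0 ≅ Z^9, C_1 ≅ Z^12.

The boundary map ∂_1: C_1 → C_0 is given by ∂[p,q] = [q] − [p].
The resulting 9×12 matrix has rank 8, and its Smith normal form has invariant factors (1,1,1,1,1,1,1,1).

From H_k ≅ ker(∂_k) / im(∂_{k+1}) we obtain:

  H_0: rank C_0 − rank ∂_1 = 9 − 8 = 1, and the invariant factors of ∂_1 are all 1, so H_0 ≅ Z.
  H_1: rank ker ∂_1 − rank ∂_2 = (12 − 8) − 0 = 4, and there is no ∂_2, so H_1 ≅ Z^4.

As a check, the Euler characteristic is 9 − 12 = -3, which agrees with 1 − 4 = -3.

H_0 = Z,  H_1 = Z^4.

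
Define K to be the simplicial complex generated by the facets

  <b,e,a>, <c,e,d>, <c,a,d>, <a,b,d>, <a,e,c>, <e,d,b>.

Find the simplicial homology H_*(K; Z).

H_0 ≅ Z,  H_1 = 0,  H_2 ≅ Z.

We work with the vertex ordering a < b < c < d < e. The simplices of K, each written with vertices in increasing order, are:

  0-simplices (5): a, b, c, d, e
  1-simplices (9): ab, ac, ad, ae, bd, be, cd, ce, de
  2-simplices (6): abd, abe, acd, ace, bde, cde

giving chain groups C_0 ≅ Z^5, C_1 ≅ Z^9, C_2 ≅ Z^6.

The boundary map ∂_1: C_1 → C_0 maps an edge to its endpoints' difference, ∂[p,q] = q − p.
This gives a 5×9 integer matrix of rank 4; reducing to Smith normal form yields diagonal entries (1,1,1,1).

Boundary ∂_2: C_2 → C_1 maps a triangle to the signed sum of its edges. For instance
  ∂bde = de − be + bd,
  ∂cde = de − ce + cd.
This gives a 9×6 integer matrix of rank 5; reducing to Smith normal form yields diagonal entries (1,1,1,1,1).

From H_k ≅ ker(∂_k) / im(∂_{k+1}) we obtain:

  H_0: rank C_0 − rank ∂_1 = 5 − 4 = 1, and the invariant factors of ∂_1 are all 1, so H_0 ≅ Z.
  H_1: rank ker ∂_1 − rank ∂_2 = (9 − 4) − 5 = 0, and the invariant factors of ∂_2 are all 1, so H_1 ≅ 0.
  H_2: rank ker ∂_2 − rank ∂_3 = (6 − 5) − 0 = 1, and there is no ∂_3, so H_2 ≅ Z.

(K is a triangulation of the 2-sphere S^2.)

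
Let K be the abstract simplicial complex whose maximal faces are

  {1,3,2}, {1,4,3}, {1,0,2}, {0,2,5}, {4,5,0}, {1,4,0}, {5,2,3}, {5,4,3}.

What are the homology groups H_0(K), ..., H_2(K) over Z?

H_0 ≅ Z,  H_1 = 0,  H_2 ≅ Z.

We work with the vertex ordering 0 < 1 < 2 < 3 < 4 < 5. The simplices of K, each written with vertices in increasing order, are:

  0-simplices (6): [0], [1], [2], [3], [4], [5]
  1-simplices (12): [0,1], [0,2], [0,4], [0,5], [1,2], [1,3], [1,4], [2,3], [2,5], [3,4], [3,5], [4,5]
  2-simplices (8): [0,1,2], [0,1,4], [0,2,5], [0,4,5], [1,2,3], [1,3,4], [2,3,5], [3,4,5]

Hence C_0 ≅ Z^6, C_1 ≅ Z^12, C_2 ≅ Z^8.

The boundary map ∂_1: C_1 → C_0 sends each edge [p,q] (with p < q) to q − p.
This gives a 6×12 integer matrix of rank 5; reducing to Smith normal form yields diagonal entries (1,1,1,1,1).

Boundary ∂_2: C_2 → C_1 maps a triangle to the signed sum of its edges. For instance
  ∂[3,4,5] = [4,5] − [3,5] + [3,4],
  ∂[1,3,4] = [3,4] − [1,4] + [1,3].
This gives a 12×8 integer matrix of rank 7; reducing to Smith normal form yields diagonal entries (1,1,1,1,1,1,1).

Now H_k = ker ∂_k / im ∂_{k+1}, so:

  H_0: rank C_0 − rank ∂_1 = 6 − 5 = 1, and the invariant factors of ∂_1 are all 1, so H_0 = Z.
  H_1: rank ker ∂_1 − rank ∂_2 = (12 − 5) − 7 = 0, and the invariant factors of ∂_2 are all 1, so H_1 = 0.
  H_2: rank ker ∂_2 − rank ∂_3 = (8 − 7) − 0 = 1, and there is no ∂_3, so H_2 = Z.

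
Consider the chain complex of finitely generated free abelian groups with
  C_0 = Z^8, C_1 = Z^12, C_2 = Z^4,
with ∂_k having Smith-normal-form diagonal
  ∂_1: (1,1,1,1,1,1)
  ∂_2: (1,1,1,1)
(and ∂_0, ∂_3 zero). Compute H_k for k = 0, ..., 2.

H_0: b_0 = 8 − 0 − 6 = 2; torsion from ∂_1 factors > 1: none. So H_0 ≅ Z^2.
H_1: b_1 = 12 − 6 − 4 = 2; torsion from ∂_2 factors > 1: none. So H_1 ≅ Z^2.
H_2: b_2 = 4 − 4 − 0 = 0; torsion from ∂_3 factors > 1: none. So H_2 ≅ 0.

H_0 ≅ Z^2,  H_1 ≅ Z^2,  H_2 = 0.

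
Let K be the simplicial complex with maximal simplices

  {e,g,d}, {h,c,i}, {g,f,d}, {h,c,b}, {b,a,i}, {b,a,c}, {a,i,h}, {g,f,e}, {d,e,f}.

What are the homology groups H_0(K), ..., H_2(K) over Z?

K has 9 vertices, 16 edges, 9 triangles.
rank ∂_0 = 0, rank ∂_1 = 7 ⇒ b_0 = 9 − 0 − 7 = 2; all invariant factors of ∂_1 are 1 so no torsion. So H_0 ≅ Z^2.
rank ∂_1 = 7, rank ∂_2 = 8 ⇒ b_1 = 16 − 7 − 8 = 1; all invariant factors of ∂_2 are 1 so no torsion. So H_1 ≅ Z.
rank ∂_2 = 8, rank ∂_3 = 0 ⇒ b_2 = 9 − 8 − 0 = 1. So H_2 ≅ Z.

H_0 ≅ Z^2,  H_1 ≅ Z,  H_2 ≅ Z.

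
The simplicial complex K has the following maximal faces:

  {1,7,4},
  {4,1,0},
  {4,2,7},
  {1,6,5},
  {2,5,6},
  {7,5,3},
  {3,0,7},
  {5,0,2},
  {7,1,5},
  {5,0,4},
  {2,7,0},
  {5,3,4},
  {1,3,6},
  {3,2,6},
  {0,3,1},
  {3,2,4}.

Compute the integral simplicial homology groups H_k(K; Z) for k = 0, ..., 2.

We work with the vertex ordering 0 < 1 < 2 < 3 < 4 < 5 < 6 < 7. The simplices of K, each written with vertices in increasing order, are:

  0-simplices (8): [0], [1], [2], [3], [4], [5], [6], [7]
  1-simplices (24): (24 of them)
  2-simplices (16): [0,1,3], [0,1,4], [0,2,5], [0,2,7], [0,3,7], [0,4,5], [1,3,6], [1,4,7], [1,5,6], [1,5,7], [2,3,4], [2,3,6], [2,4,7], [2,5,6], [3,4,5], [3,5,7]

so the chain groups are C_0 ≅ Z^8, C_1 ≅ Z^24, C_2 ≅ Z^16.

Boundary ∂_1: C_1 → C_0 maps an edge to its endpoints' difference, ∂[p,q] = q − p. For instance
  ∂[0,7] = [7] − [0].
The 8×24 boundary matrix has rank 7 and Smith normal form diag(1,1,1,1,1,1,1).

Boundary ∂_2: C_2 → C_1 acts by ∂[p,q,r] = [q,r] − [p,r] + [p,q]. For instance
  ∂[1,5,7] = [5,7] − [1,7] + [1,5],
  ∂[0,2,5] = [2,5] − [0,5] + [0,2].
The 24×16 boundary matrix has rank 15 and Smith normal form diag(1,1,1,1,1,1,1,1,1,1,1,1,1,1,1).

Reading off H_k = ker ∂_k / im ∂_{k+1}:

  H_0: rank C_0 − rank ∂_1 = 8 − 7 = 1, and the invariant factors of ∂_1 are all 1, so H_0 ≅ Z.
  H_1: rank ker ∂_1 − rank ∂_2 = (24 − 7) − 15 = 2, and the invariant factors of ∂_2 are all 1, so H_1 ≅ Z^2.
  H_2: rank ker ∂_2 − rank ∂_3 = (16 − 15) − 0 = 1, and there is no ∂_3, so H_2 ≅ Z.

As a check, the Euler characteristic is 8 − 24 + 16 = 0, which agrees with 1 − 2 + 1 = 0.

H_0 ≅ Z,  H_1 ≅ Z^2,  H_2 ≅ Z.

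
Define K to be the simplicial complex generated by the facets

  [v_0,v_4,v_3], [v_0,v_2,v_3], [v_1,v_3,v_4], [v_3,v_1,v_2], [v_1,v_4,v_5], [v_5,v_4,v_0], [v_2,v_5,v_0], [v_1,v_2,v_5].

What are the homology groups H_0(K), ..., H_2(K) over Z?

Take the total order v_0 < v_1 < v_2 < v_3 < v_4 < v_5 on the vertex set. Then K (dimension 2) consists of the simplices:

  0-simplices (6): [v_0], [v_1], [v_2], [v_3], [v_4], [v_5]
  1-simplices (12): [v_0,v_2], [v_0,v_3], [v_0,v_4], [v_0,v_5], [v_1,v_2], [v_1,v_3], [v_1,v_4], [v_1,v_5], [v_2,v_3], [v_2,v_5], [v_3,v_4], [v_4,v_5]
  2-simplices (8): [v_0,v_2,v_3], [v_0,v_2,v_5], [v_0,v_3,v_4], [v_0,v_4,v_5], [v_1,v_2,v_3], [v_1,v_2,v_5], [v_1,v_3,v_4], [v_1,v_4,v_5]

Hence C_0 ≅ Z^6, C_1 ≅ Z^12, C_2 ≅ Z^8.

Boundary ∂_1: C_1 → C_0 maps an edge to its endpoints' difference, ∂[p,q] = q − p.
As a 6×12 matrix over Z this has rank 5, with invariant factors (1,1,1,1,1).

Boundary ∂_2: C_2 → C_1 sends each 2-simplex [p,q,r] to [q,r] − [p,r] + [p,q]. For instance
  ∂[v_1,v_2,v_5] = [v_2,v_5] − [v_1,v_5] + [v_1,v_2],
  ∂[v_1,v_3,v_4] = [v_3,v_4] − [v_1,v_4] + [v_1,v_3].
The 12×8 boundary matrix has rank 7 and Smith normal form diag(1,1,1,1,1,1,1).

Computing H_k = (kernel of ∂_k) / (image of ∂_{k+1}):

  H_0: rank C_0 − rank ∂_1 = 6 − 5 = 1, and the invariant factors of ∂_1 are all 1, so H_0 ≅ Z.
  H_1: rank ker ∂_1 − rank ∂_2 = (12 − 5) − 7 = 0, and the invariant factors of ∂_2 are all 1, so H_1 ≅ 0.
  H_2: rank ker ∂_2 − rank ∂_3 = (8 − 7) − 0 = 1, and there is no ∂_3, so H_2 ≅ Z.

H_0 ≅ Z,  H_1 = 0,  H_2 ≅ Z.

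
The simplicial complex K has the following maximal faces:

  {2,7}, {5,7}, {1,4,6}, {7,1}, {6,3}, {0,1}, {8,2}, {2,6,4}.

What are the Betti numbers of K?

K has 9 vertices, 11 edges, 2 triangles.
rank ∂_0 = 0, rank ∂_1 = 8 ⇒ b_0 = 9 − 0 − 8 = 1; all invariant factors of ∂_1 are 1 so no torsion. So H_0 ≅ Z.
rank ∂_1 = 8, rank ∂_2 = 2 ⇒ b_1 = 11 − 8 − 2 = 1; all invariant factors of ∂_2 are 1 so no torsion. So H_1 ≅ Z.
rank ∂_2 = 2, rank ∂_3 = 0 ⇒ b_2 = 2 − 2 − 0 = 0. So H_2 ≅ 0.

b_0 = 1, b_1 = 1, b_2 = 0.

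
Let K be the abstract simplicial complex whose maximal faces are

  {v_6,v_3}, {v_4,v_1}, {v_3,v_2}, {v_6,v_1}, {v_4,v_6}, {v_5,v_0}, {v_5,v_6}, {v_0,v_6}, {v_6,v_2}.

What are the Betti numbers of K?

b_0 = 1, b_1 = 3.

K has 7 vertices, 9 edges.
rank ∂_0 = 0, rank ∂_1 = 6 ⇒ b_0 = 7 − 0 − 6 = 1; all invariant factors of ∂_1 are 1 so no torsion. So H_0 = Z.
rank ∂_1 = 6, rank ∂_2 = 0 ⇒ b_1 = 9 − 6 − 0 = 3. So H_1 = Z^3.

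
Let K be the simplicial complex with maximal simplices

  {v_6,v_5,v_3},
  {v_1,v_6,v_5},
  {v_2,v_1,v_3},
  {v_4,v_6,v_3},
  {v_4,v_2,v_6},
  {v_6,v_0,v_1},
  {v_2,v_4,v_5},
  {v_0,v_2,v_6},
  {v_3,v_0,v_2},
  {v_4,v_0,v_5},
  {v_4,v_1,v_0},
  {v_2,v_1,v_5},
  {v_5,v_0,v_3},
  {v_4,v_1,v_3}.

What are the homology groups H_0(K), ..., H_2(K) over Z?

Order the vertices as v_0 < v_1 < v_2 < v_3 < v_4 < v_5 < v_6. Listing each simplex with vertices in this order, K has dimension 2 with simplices:

  0-simplices (7): [v_0], [v_1], [v_2], [v_3], [v_4], [v_5], [v_6]
  1-simplices (21): (21 of them)
  2-simplices (14): (14 of them)

so the chain groups are C_0 ≅ Z^7, C_1 ≅ Z^21, C_2 ≅ Z^14.

∂_1: C_1 → C_0 sends each edge [p,q] (with p < q) to q − p. For instance
  ∂[v_0,v_4] = [v_4] − [v_0].
This gives a 7×21 integer matrix of rank 6; reducing to Smith normal form yields diagonal entries (1,1,1,1,1,1).

∂_2: C_2 → C_1 maps a triangle to the signed sum of its edges. For instance
  ∂[v_0,v_1,v_6] = [v_1,v_6] − [v_0,v_6] + [v_0,v_1],
  ∂[v_0,v_4,v_5] = [v_4,v_5] − [v_0,v_5] + [v_0,v_4].
The 21×14 boundary matrix has rank 13 and Smith normal form diag(1,1,1,1,1,1,1,1,1,1,1,1,1).

Reading off H_k = ker ∂_k / im ∂_{k+1}:

  H_0: rank C_0 − rank ∂_1 = 7 − 6 = 1, and the invariant factors of ∂_1 are all 1, so H_0 ≅ Z.
  H_1: rank ker ∂_1 − rank ∂_2 = (21 − 6) − 13 = 2, and the invariant factors of ∂_2 are all 1, so H_1 ≅ Z^2.
  H_2: rank ker ∂_2 − rank ∂_3 = (14 − 13) − 0 = 1, and there is no ∂_3, so H_2 ≅ Z.

As a check, the Euler characteristic is 7 − 21 + 14 = 0, which agrees with 1 − 2 + 1 = 0.

H_0 ≅ Z,  H_1 ≅ Z^2,  H_2 ≅ Z.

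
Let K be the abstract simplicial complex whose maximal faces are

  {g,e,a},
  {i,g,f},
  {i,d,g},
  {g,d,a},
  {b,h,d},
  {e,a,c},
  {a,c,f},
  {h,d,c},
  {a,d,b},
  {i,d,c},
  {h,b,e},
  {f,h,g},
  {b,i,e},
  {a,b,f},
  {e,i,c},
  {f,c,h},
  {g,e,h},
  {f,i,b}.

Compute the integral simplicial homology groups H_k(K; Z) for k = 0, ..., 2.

H_0 ≅ Z,  H_1 ≅ Z^2,  H_2 ≅ Z.

Take the total order a < b < c < d < e < f < g < h < i on the vertex set. Then K (dimension 2) consists of the simplices:

  0-simplices (9): a, b, c, d, e, f, g, h, i
  1-simplices (27): ab, ac, ad, ae, af, ag, bd, be, bf, bh, bi, cd, ce, cf, ch, ci, dg, dh, di, eg, eh, ei, fg, fh, fi, gh, gi
  2-simplices (18): abd, abf, ace, acf, adg, aeg, bdh, beh, bei, bfi, cdh, cdi, cei, cfh, dgi, egh, fgh, fgi

Hence C_0 ≅ Z^9, C_1 ≅ Z^27, C_2 ≅ Z^18.

The boundary map ∂_1: C_1 → C_0 sends each edge [p,q] (with p < q) to q − p. For instance
  ∂cf = f − c.
The resulting 9×27 matrix has rank 8, and its Smith normal form has invariant factors (1,1,1,1,1,1,1,1).

The boundary map ∂_2: C_2 → C_1 maps a triangle to the signed sum of its edges. For instance
  ∂cdh = dh − ch + cd,
  ∂fgi = gi − fi + fg.
This gives a 27×18 integer matrix of rank 17; reducing to Smith normal form yields diagonal entries (1,1,1,1,1,1,1,1,1,1,1,1,1,1,1,1,1).

Computing H_k = (kernel of ∂_k) / (image of ∂_{k+1}):

  H_0: rank C_0 − rank ∂_1 = 9 − 8 = 1, and the invariant factors of ∂_1 are all 1, so H_0 ≅ Z.
  H_1: rank ker ∂_1 − rank ∂_2 = (27 − 8) − 17 = 2, and the invariant factors of ∂_2 are all 1, so H_1 ≅ Z^2.
  H_2: rank ker ∂_2 − rank ∂_3 = (18 − 17) − 0 = 1, and there is no ∂_3, so H_2 ≅ Z.

(K is a triangulation of the torus T^2.)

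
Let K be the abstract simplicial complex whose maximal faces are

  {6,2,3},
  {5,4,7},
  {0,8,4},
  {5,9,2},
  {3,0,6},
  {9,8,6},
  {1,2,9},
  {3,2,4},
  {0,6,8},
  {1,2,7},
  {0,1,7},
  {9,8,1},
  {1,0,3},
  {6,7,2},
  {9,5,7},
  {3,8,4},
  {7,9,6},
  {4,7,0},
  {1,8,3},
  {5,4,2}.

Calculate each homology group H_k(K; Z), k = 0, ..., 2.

H_0 ≅ Z,  H_1 ≅ Z ⊕ Z/2Z,  H_2 = 0.

We work with the vertex ordering 0 < 1 < 2 < 3 < 4 < 5 < 6 < 7 < 8 < 9. The simplices of K, each written with vertices in increasing order, are:

  0-simplices (10): [0], [1], [2], [3], [4], [5], [6], [7], [8], [9]
  1-simplices (30): (30 of them)
  2-simplices (20): (20 of them)

so the chain groups are C_0 ≅ Z^10, C_1 ≅ Z^30, C_2 ≅ Z^20.

Boundary ∂_1: C_1 → C_0 maps an edge to its endpoints' difference, ∂[p,q] = q − p. For instance
  ∂[3,6] = [6] − [3].
This gives a 10×30 integer matrix of rank 9; reducing to Smith normal form yields diagonal entries (1,1,1,1,1,1,1,1,1).

∂_2: C_2 → C_1 sends each 2-simplex [p,q,r] to [q,r] − [p,r] + [p,q]. For instance
  ∂[0,1,3] = [1,3] − [0,3] + [0,1],
  ∂[6,8,9] = [8,9] − [6,9] + [6,8].
The resulting 30×20 matrix has rank 20, and its Smith normal form has invariant factors (1,1,1,1,1,1,1,1,1,1,1,1,1,1,1,1,1,1,1,2).

Computing H_k = (kernel of ∂_k) / (image of ∂_{k+1}):

  H_0: rank C_0 − rank ∂_1 = 10 − 9 = 1, and the invariant factors of ∂_1 are all 1, so H_0 ≅ Z.
  H_1: rank ker ∂_1 − rank ∂_2 = (30 − 9) − 20 = 1, and ∂_2 has invariant factor 2 > 1, so H_1 ≅ Z ⊕ Z/2Z.
  H_2: rank ker ∂_2 − rank ∂_3 = (20 − 20) − 0 = 0, and there is no ∂_3, so H_2 ≅ 0.

As a check, the Euler characteristic is 10 − 30 + 20 = 0, which agrees with 1 − 1 + 0 = 0.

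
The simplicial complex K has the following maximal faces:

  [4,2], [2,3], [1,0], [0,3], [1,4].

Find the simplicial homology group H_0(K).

H_0 ≅ Z.

Take the total order 0 < 1 < 2 < 3 < 4 on the vertex set. Then K (dimension 1) consists of the simplices:

  0-simplices (5): [0], [1], [2], [3], [4]
  1-simplices (5): [0,1], [0,3], [1,4], [2,3], [2,4]

so the chain groups are C_0 ≅ Z^5, C_1 ≅ Z^5.

The boundary map ∂_1: C_1 → C_0 maps an edge to its endpoints' difference, ∂[p,q] = q − p. For instance
  ∂[0,3] = [3] − [0].
As a 5×5 matrix over Z this has rank 4, with invariant factors (1,1,1,1).

Reading off H_k = ker ∂_k / im ∂_{k+1}:

  H_0: rank C_0 − rank ∂_1 = 5 − 4 = 1, and the invariant factors of ∂_1 are all 1, so H_0 ≅ Z.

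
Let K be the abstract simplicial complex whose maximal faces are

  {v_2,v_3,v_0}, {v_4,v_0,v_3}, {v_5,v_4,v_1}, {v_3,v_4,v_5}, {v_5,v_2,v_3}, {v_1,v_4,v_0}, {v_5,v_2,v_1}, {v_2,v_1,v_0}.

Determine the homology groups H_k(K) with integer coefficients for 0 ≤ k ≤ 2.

H_0 = Z,  H_1 = 0,  H_2 = Z.

Take the total order v_0 < v_1 < v_2 < v_3 < v_4 < v_5 on the vertex set. Then K (dimension 2) consists of the simplices:

  0-simplices (6): [v_0], [v_1], [v_2], [v_3], [v_4], [v_5]
  1-simplices (12): [v_0,v_1], [v_0,v_2], [v_0,v_3], [v_0,v_4], [v_1,v_2], [v_1,v_4], [v_1,v_5], [v_2,v_3], [v_2,v_5], [v_3,v_4], [v_3,v_5], [v_4,v_5]
  2-simplices (8): [v_0,v_1,v_2], [v_0,v_1,v_4], [v_0,v_2,v_3], [v_0,v_3,v_4], [v_1,v_2,v_5], [v_1,v_4,v_5], [v_2,v_3,v_5], [v_3,v_4,v_5]

Hence C_0 ≅ Z^6, C_1 ≅ Z^12, C_2 ≅ Z^8.

Boundary ∂_1: C_1 → C_0 is given by ∂[p,q] = [q] − [p].
As a 6×12 matrix over Z this has rank 5, with invariant factors (1,1,1,1,1).

Boundary ∂_2: C_2 → C_1 acts by ∂[p,q,r] = [q,r] − [p,r] + [p,q]. For instance
  ∂[v_0,v_3,v_4] = [v_3,v_4] − [v_0,v_4] + [v_0,v_3],
  ∂[v_1,v_4,v_5] = [v_4,v_5] − [v_1,v_5] + [v_1,v_4].
This gives a 12×8 integer matrix of rank 7; reducing to Smith normal form yields diagonal entries (1,1,1,1,1,1,1).

Reading off H_k = ker ∂_k / im ∂_{k+1}:

  H_0: rank C_0 − rank ∂_1 = 6 − 5 = 1, and the invariant factors of ∂_1 are all 1, so H_0 = Z.
  H_1: rank ker ∂_1 − rank ∂_2 = (12 − 5) − 7 = 0, and the invariant factors of ∂_2 are all 1, so H_1 = 0.
  H_2: rank ker ∂_2 − rank ∂_3 = (8 − 7) − 0 = 1, and there is no ∂_3, so H_2 = Z.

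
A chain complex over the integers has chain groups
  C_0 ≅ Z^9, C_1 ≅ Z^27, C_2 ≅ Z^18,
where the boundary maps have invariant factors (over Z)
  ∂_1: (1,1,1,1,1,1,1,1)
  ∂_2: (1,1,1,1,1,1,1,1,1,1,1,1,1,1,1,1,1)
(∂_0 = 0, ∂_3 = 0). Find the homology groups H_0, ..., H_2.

H_0 = Z,  H_1 = Z^2,  H_2 = Z.

H_0: b_0 = 9 − 0 − 8 = 1; torsion from ∂_1 factors > 1: none. So H_0 = Z.
H_1: b_1 = 27 − 8 − 17 = 2; torsion from ∂_2 factors > 1: none. So H_1 = Z^2.
H_2: b_2 = 18 − 17 − 0 = 1; torsion from ∂_3 factors > 1: none. So H_2 = Z.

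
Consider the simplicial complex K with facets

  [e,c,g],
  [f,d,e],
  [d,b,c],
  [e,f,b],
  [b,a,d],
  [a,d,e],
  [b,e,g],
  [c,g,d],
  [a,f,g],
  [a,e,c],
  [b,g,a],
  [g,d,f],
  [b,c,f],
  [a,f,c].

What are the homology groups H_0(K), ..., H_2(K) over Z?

K has 7 vertices, 21 edges, 14 triangles.
rank ∂_0 = 0, rank ∂_1 = 6 ⇒ b_0 = 7 − 0 − 6 = 1; all invariant factors of ∂_1 are 1 so no torsion. So H_0 = Z.
rank ∂_1 = 6, rank ∂_2 = 13 ⇒ b_1 = 21 − 6 − 13 = 2; all invariant factors of ∂_2 are 1 so no torsion. So H_1 = Z^2.
rank ∂_2 = 13, rank ∂_3 = 0 ⇒ b_2 = 14 − 13 − 0 = 1. So H_2 = Z.

H_0 ≅ Z,  H_1 ≅ Z^2,  H_2 ≅ Z.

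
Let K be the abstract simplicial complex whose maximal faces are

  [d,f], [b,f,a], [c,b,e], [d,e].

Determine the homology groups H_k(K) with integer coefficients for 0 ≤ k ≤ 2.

Take the total order a < b < c < d < e < f on the vertex set. Then K (dimension 2) consists of the simplices:

  0-simplices (6): a, b, c, d, e, f
  1-simplices (8): ab, af, bc, be, bf, ce, de, df
  2-simplices (2): abf, bce

so the chain groups are C_0 ≅ Z^6, C_1 ≅ Z^8, C_2 ≅ Z^2.

∂_1: C_1 → C_0 sends each edge [p,q] (with p < q) to q − p.
As a 6×8 matrix over Z this has rank 5, with invariant factors (1,1,1,1,1).

The boundary map ∂_2: C_2 → C_1 maps a triangle to the signed sum of its edges. For instance
  ∂bce = ce − be + bc,
  ∂abf = bf − af + ab.
The 8×2 boundary matrix has rank 2 and Smith normal form diag(1,1).

Now H_k = ker ∂_k / im ∂_{k+1}, so:

  H_0: rank C_0 − rank ∂_1 = 6 − 5 = 1, and the invariant factors of ∂_1 are all 1, so H_0 ≅ Z.
  H_1: rank ker ∂_1 − rank ∂_2 = (8 − 5) − 2 = 1, and the invariant factors of ∂_2 are all 1, so H_1 ≅ Z.
  H_2: rank ker ∂_2 − rank ∂_3 = (2 − 2) − 0 = 0, and there is no ∂_3, so H_2 ≅ 0.

H_0 = Z,  H_1 = Z,  H_2 = 0.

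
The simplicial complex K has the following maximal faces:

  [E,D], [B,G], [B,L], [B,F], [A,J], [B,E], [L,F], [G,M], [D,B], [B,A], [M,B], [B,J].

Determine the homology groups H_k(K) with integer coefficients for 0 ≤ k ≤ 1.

H_0 ≅ Z,  H_1 ≅ Z^4.

Order the vertices as A < B < D < E < F < G < J < L < M. Listing each simplex with vertices in this order, K has dimension 1 with simplices:

  0-simplices (9): A, B, D, E, F, G, J, L, M
  1-simplices (12): AB, AJ, BD, BE, BF, BG, BJ, BL, BM, DE, FL, GM

so the chain groups are C_0 ≅ Z^9, C_1 ≅ Z^12.

The boundary map ∂_1: C_1 → C_0 maps an edge to its endpoints' difference, ∂[p,q] = q − p. For instance
  ∂BJ = J − B.
The 9×12 boundary matrix has rank 8 and Smith normal form diag(1,1,1,1,1,1,1,1).

From H_k ≅ ker(∂_k) / im(∂_{k+1}) we obtain:

  H_0: rank C_0 − rank ∂_1 = 9 − 8 = 1, and the invariant factors of ∂_1 are all 1, so H_0 ≅ Z.
  H_1: rank ker ∂_1 − rank ∂_2 = (12 − 8) − 0 = 4, and there is no ∂_2, so H_1 ≅ Z^4.

As a check, the Euler characteristic is 9 − 12 = -3, which agrees with 1 − 4 = -3.
(K is a triangulation of a wedge of 4 circles.)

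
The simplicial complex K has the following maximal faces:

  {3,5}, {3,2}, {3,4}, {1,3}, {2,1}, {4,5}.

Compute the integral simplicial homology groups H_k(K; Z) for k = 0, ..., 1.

Order the vertices as 1 < 2 < 3 < 4 < 5. Listing each simplex with vertices in this order, K has dimension 1 with simplices:

  0-simplices (5): [1], [2], [3], [4], [5]
  1-simplices (6): [1,2], [1,3], [2,3], [3,4], [3,5], [4,5]

Hence C_0 ≅ Z^5, C_1 ≅ Z^6.

∂_1: C_1 → C_0 is given by ∂[p,q] = [q] − [p].
The 5×6 boundary matrix has rank 4 and Smith normal form diag(1,1,1,1).

Reading off H_k = ker ∂_k / im ∂_{k+1}:

  H_0: rank C_0 − rank ∂_1 = 5 − 4 = 1, and the invariant factors of ∂_1 are all 1, so H_0 = Z.
  H_1: rank ker ∂_1 − rank ∂_2 = (6 − 4) − 0 = 2, and there is no ∂_2, so H_1 = Z^2.

(K is a triangulation of a wedge of 2 circles.)

H_0 = Z,  H_1 = Z^2.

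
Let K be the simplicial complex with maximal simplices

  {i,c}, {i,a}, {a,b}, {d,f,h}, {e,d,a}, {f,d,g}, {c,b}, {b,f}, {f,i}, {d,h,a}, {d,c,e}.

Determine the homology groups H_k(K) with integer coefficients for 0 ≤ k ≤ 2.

H_0 ≅ Z,  H_1 ≅ Z^4,  H_2 = 0.

Take the total order a < b < c < d < e < f < g < h < i on the vertex set. Then K (dimension 2) consists of the simplices:

  0-simplices (9): a, b, c, d, e, f, g, h, i
  1-simplices (17): ab, ad, ae, ah, ai, bc, bf, cd, ce, ci, de, df, dg, dh, fg, fh, fi
  2-simplices (5): ade, adh, cde, dfg, dfh

giving chain groups C_0 ≅ Z^9, C_1 ≅ Z^17, C_2 ≅ Z^5.

Boundary ∂_1: C_1 → C_0 is given by ∂[p,q] = [q] − [p]. For instance
  ∂fi = i − f.
The 9×17 boundary matrix has rank 8 and Smith normal form diag(1,1,1,1,1,1,1,1).

The boundary map ∂_2: C_2 → C_1 maps a triangle to the signed sum of its edges. For instance
  ∂cde = de − ce + cd,
  ∂ade = de − ae + ad.
The resulting 17×5 matrix has rank 5, and its Smith normal form has invariant factors (1,1,1,1,1).

Now H_k = ker ∂_k / im ∂_{k+1}, so:

  H_0: rank C_0 − rank ∂_1 = 9 − 8 = 1, and the invariant factors of ∂_1 are all 1, so H_0 = Z.
  H_1: rank ker ∂_1 − rank ∂_2 = (17 − 8) − 5 = 4, and the invariant factors of ∂_2 are all 1, so H_1 = Z^4.
  H_2: rank ker ∂_2 − rank ∂_3 = (5 − 5) − 0 = 0, and there is no ∂_3, so H_2 = 0.

As a check, the Euler characteristic is 9 − 17 + 5 = -3, which agrees with 1 − 4 + 0 = -3.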